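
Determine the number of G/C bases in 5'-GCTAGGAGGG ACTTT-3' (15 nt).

8

G=6, C=2, A=3, T=4
Total G or C: 6 + 2 = 8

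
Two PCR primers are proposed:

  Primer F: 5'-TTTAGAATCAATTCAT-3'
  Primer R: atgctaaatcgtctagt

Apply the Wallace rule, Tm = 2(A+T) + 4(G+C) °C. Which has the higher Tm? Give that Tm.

Primer R, 46°C

Primer F: A+T=13, G+C=3 → Tm = 2(13)+4(3) = 38°C
Primer R: A+T=11, G+C=6 → Tm = 2(11)+4(6) = 46°C
38°C vs 46°C → primer R is higher.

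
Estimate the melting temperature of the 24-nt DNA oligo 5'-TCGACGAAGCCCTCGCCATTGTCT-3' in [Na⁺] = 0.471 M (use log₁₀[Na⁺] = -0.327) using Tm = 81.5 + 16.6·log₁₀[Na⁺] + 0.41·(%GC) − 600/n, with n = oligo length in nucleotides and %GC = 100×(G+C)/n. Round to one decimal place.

75.0°C

Length n = 24. Counting bases: C=9, G=5, T=6, A=4
G+C = 14, so %GC = 14/24 × 100 = 58.333%
Salt term: 16.6 × (-0.327) = -5.428
GC term: 0.41 × 58.333 = 23.917; length term: −600/24 = −25
Tm = 81.5 + (-5.428) + 23.917 − 25 = 74.989 → 75.0°C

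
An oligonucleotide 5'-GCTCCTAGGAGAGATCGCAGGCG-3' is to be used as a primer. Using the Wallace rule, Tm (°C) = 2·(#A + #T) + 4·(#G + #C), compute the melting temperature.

76°C

Base counts: A=5, T=3, G=9, C=6
A+T = 8, G+C = 15
Tm = 2(8) + 4(15) = 16 + 60 = 76°C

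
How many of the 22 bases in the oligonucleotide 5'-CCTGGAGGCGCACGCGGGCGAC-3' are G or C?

18

T=1, A=3, G=10, C=8
Total G or C: 10 + 8 = 18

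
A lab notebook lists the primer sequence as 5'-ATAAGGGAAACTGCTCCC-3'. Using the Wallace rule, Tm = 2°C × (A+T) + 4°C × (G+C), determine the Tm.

Base counts: A=6, C=5, G=4, T=3
A+T = 9, G+C = 9
Tm = 2(9) + 4(9) = 18 + 36 = 54°C

54°C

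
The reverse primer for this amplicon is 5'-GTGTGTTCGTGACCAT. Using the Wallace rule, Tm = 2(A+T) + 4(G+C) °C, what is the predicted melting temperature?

48°C

Scanning the sequence gives C=3, T=6, G=5, A=2.
AT pairs contribute 8, GC pairs contribute 8.
Tm = 4·8 + 2·8 = 32 + 16 = 48°C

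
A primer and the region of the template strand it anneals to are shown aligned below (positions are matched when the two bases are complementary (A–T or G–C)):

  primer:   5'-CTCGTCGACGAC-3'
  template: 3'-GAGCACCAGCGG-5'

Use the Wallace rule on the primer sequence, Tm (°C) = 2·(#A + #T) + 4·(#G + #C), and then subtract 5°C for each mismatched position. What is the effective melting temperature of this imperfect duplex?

Primer base counts: A=2, T=2, G=3, C=5 → A+T=4, G+C=8
Perfect-match Tm = 2(4) + 4(8) = 8 + 32 = 40°C
Mismatches (positions where the bases are not complementary): 3 (at positions 6, 8, 11)
Effective Tm = 40 − 3×5 = 40 − 15 = 25°C

25°C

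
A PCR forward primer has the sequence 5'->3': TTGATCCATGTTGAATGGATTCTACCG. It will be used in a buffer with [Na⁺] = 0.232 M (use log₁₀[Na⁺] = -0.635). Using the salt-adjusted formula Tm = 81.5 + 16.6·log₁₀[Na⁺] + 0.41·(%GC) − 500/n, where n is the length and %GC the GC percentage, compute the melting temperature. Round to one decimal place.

69.1°C

Length n = 27. A=6, C=5, T=10, G=6
G+C = 11, so %GC = 11/27 × 100 = 40.741%
Salt term: 16.6 × (-0.635) = -10.541
GC term: 0.41 × 40.741 = 16.704; length term: −500/27 = −18.519
Tm = 81.5 + (-10.541) + 16.704 − 18.519 = 69.144 → 69.1°C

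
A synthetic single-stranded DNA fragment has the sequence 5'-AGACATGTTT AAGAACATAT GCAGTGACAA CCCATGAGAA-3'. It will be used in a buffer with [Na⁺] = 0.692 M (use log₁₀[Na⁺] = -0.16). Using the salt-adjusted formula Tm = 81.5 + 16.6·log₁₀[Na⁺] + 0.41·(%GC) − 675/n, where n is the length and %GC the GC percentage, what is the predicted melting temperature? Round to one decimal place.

Length n = 40. Base counts: T=8, G=8, C=7, A=17
G+C = 15, so %GC = 15/40 × 100 = 37.5%
Salt term: 16.6 × (-0.16) = -2.656
GC term: 0.41 × 37.5 = 15.375; length term: −675/40 = −16.875
Tm = 81.5 + (-2.656) + 15.375 − 16.875 = 77.344 → 77.3°C

77.3°C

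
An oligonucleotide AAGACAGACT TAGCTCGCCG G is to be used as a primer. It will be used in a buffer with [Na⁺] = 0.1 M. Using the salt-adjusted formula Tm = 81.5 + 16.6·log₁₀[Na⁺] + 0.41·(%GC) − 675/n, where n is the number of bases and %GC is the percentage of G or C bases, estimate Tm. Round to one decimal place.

Length n = 21. Counting bases: A=6, T=3, G=6, C=6
G+C = 12, so %GC = 12/21 × 100 = 57.143%
Salt term: 16.6 × (-1) = -16.6
GC term: 0.41 × 57.143 = 23.429; length term: −675/21 = −32.143
Tm = 81.5 + (-16.6) + 23.429 − 32.143 = 56.186 → 56.2°C

56.2°C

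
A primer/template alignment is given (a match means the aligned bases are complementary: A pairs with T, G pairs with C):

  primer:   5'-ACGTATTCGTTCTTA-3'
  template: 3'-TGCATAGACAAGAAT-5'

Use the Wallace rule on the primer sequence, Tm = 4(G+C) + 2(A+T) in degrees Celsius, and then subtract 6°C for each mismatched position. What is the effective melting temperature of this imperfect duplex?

Primer base counts: A=3, T=7, G=2, C=3 → A+T=10, G+C=5
Perfect-match Tm = 2(10) + 4(5) = 20 + 20 = 40°C
Mismatches (positions where the bases are not complementary): 2 (at positions 7, 8)
Effective Tm = 40 − 2×6 = 40 − 12 = 28°C

28°C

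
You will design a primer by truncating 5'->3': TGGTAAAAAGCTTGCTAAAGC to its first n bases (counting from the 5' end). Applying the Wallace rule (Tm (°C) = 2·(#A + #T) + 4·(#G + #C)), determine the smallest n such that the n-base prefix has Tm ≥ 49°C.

n = 19

First 18 bases: TGGTAAAAAGCTTGCTAA → Tm = 48°C (< 49°C)
First 19 bases: TGGTAAAAAGCTTGCTAAA → Tm = 50°C (≥ 49°C)
Each additional base adds 2°C (A/T) or 4°C (G/C), so Tm is non-decreasing in n; n = 19 is the first length to reach 49°C.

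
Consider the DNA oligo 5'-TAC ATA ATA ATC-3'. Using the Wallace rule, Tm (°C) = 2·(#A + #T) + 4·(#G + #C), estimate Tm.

A=6, C=2, T=4, G=0
A+T = 10, G+C = 2
Tm = 4·2 + 2·10 = 8 + 20 = 28°C

28°C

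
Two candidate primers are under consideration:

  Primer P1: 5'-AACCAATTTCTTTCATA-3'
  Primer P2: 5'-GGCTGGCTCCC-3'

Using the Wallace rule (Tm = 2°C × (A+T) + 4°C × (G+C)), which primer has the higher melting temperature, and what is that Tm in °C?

Primer P1: A+T=13, G+C=4 → Tm = 2(13)+4(4) = 42°C
Primer P2: A+T=2, G+C=9 → Tm = 2(2)+4(9) = 40°C
42°C vs 40°C → primer P1 is higher.

Primer P1, 42°C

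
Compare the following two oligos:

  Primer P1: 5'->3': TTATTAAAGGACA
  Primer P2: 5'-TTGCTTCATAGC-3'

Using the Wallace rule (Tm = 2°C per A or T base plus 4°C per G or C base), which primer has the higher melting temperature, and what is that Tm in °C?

Primer P1: A+T=10, G+C=3 → Tm = 2(10)+4(3) = 32°C
Primer P2: A+T=7, G+C=5 → Tm = 2(7)+4(5) = 34°C
32°C vs 34°C → primer P2 is higher.

Primer P2, 34°C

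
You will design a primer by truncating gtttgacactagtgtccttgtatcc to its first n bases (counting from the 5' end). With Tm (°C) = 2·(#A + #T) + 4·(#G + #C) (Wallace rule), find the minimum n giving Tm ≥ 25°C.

n = 9

First 8 bases: GTTTGACA → Tm = 22°C (< 25°C)
First 9 bases: GTTTGACAC → Tm = 26°C (≥ 25°C)
Since every base adds ≥2°C, Tm only increases with n, so the threshold is first crossed at n = 9.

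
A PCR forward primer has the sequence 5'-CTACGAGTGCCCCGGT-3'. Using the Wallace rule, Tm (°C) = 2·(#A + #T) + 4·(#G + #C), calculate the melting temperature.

Counting bases: C=6, T=3, G=5, A=2
AT pairs contribute 5, GC pairs contribute 11.
Tm = 2(5) + 4(11) = 10 + 44 = 54°C

54°C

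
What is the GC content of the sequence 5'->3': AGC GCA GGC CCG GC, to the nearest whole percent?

C=6, A=2, T=0, G=6
G+C = 6 + 6 = 12 out of 14 bases
%GC = 12/14 × 100 = 85.71% ≈ 86%

86%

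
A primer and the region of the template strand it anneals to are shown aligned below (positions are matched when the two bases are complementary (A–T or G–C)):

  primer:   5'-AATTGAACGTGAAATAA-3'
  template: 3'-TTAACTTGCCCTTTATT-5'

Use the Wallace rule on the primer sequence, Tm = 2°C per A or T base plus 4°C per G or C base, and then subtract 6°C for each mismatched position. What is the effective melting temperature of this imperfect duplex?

36°C

Primer base counts: A=9, T=4, G=3, C=1 → A+T=13, G+C=4
Perfect-match Tm = 2(13) + 4(4) = 26 + 16 = 42°C
Mismatches (positions where the bases are not complementary): 1 (at position 10)
Effective Tm = 42 − 1×6 = 42 − 6 = 36°C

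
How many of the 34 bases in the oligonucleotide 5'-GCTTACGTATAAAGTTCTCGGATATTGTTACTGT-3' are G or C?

12

Base counts: T=14, G=7, A=8, C=5
Total G or C: 7 + 5 = 12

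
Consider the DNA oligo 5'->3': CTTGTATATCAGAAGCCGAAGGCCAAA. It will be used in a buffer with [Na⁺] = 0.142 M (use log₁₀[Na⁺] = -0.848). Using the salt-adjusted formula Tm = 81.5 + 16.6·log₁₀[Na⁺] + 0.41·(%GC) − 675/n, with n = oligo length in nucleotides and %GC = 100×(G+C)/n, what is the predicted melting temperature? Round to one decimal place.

Length n = 27. Base counts: T=5, A=10, C=6, G=6
G+C = 12, so %GC = 12/27 × 100 = 44.444%
Salt term: 16.6 × (-0.848) = -14.077
GC term: 0.41 × 44.444 = 18.222; length term: −675/27 = −25
Tm = 81.5 + (-14.077) + 18.222 − 25 = 60.645 → 60.6°C

60.6°C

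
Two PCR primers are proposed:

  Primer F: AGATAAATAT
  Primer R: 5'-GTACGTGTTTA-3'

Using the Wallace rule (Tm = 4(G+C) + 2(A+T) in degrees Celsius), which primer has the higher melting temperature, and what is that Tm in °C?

Primer F: A+T=9, G+C=1 → Tm = 2(9)+4(1) = 22°C
Primer R: A+T=7, G+C=4 → Tm = 2(7)+4(4) = 30°C
22°C vs 30°C → primer R is higher.

Primer R, 30°C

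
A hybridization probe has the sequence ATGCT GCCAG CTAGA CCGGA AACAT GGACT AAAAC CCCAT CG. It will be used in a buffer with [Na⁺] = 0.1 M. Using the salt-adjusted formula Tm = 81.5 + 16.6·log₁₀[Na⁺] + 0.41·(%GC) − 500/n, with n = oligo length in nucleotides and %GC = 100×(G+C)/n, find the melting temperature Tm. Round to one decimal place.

Length n = 42. Scanning the sequence gives T=6, C=13, G=9, A=14.
G+C = 22, so %GC = 22/42 × 100 = 52.381%
Salt term: 16.6 × (-1) = -16.6
GC term: 0.41 × 52.381 = 21.476; length term: −500/42 = −11.905
Tm = 81.5 + (-16.6) + 21.476 − 11.905 = 74.471 → 74.5°C

74.5°C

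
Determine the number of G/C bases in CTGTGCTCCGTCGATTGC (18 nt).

Counting bases: T=6, C=6, G=5, A=1
G+C = 5 + 6 = 11

11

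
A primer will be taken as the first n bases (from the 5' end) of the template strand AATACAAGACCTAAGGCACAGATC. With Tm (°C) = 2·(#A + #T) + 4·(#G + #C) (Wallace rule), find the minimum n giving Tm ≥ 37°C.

n = 15

First 14 bases: AATACAAGACCTAA → Tm = 36°C (< 37°C)
First 15 bases: AATACAAGACCTAAG → Tm = 40°C (≥ 37°C)
Each additional base adds 2°C (A/T) or 4°C (G/C), so Tm is non-decreasing in n; n = 15 is the first length to reach 37°C.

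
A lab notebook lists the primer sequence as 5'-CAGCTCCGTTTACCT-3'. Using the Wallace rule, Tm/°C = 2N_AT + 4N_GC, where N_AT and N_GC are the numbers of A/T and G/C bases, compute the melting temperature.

Counting bases: C=6, T=5, A=2, G=2
A+T = 7, G+C = 8
Tm = 2(7) + 4(8) = 14 + 32 = 46°C

46°C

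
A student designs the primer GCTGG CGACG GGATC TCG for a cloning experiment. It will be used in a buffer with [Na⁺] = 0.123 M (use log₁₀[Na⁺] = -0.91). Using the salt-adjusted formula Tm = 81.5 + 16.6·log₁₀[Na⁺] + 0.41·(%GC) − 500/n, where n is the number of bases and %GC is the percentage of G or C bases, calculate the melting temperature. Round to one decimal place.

Length n = 18. Scanning the sequence gives T=3, C=5, A=2, G=8.
G+C = 13, so %GC = 13/18 × 100 = 72.222%
Salt term: 16.6 × (-0.91) = -15.106
GC term: 0.41 × 72.222 = 29.611; length term: −500/18 = −27.778
Tm = 81.5 + (-15.106) + 29.611 − 27.778 = 68.227 → 68.2°C

68.2°C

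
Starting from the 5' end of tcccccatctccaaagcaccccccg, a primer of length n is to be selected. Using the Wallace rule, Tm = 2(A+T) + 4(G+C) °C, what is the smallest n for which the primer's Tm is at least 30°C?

n = 9

First 8 bases: TCCCCCAT → Tm = 26°C (< 30°C)
First 9 bases: TCCCCCATC → Tm = 30°C (≥ 30°C)
Since every base adds ≥2°C, Tm only increases with n, so the threshold is first crossed at n = 9.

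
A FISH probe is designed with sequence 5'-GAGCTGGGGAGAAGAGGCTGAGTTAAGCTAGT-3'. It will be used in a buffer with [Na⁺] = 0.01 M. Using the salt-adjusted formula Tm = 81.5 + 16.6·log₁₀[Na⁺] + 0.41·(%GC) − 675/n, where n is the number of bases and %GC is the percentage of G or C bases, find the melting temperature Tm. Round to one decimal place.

49.0°C

Length n = 32. Scanning the sequence gives A=9, G=14, C=3, T=6.
G+C = 17, so %GC = 17/32 × 100 = 53.125%
Salt term: 16.6 × (-2) = -33.2
GC term: 0.41 × 53.125 = 21.781; length term: −675/32 = −21.094
Tm = 81.5 + (-33.2) + 21.781 − 21.094 = 48.987 → 49.0°C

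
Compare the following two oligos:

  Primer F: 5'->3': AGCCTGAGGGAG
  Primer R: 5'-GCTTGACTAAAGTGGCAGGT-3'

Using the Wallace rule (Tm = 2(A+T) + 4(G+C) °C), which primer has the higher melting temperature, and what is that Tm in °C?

Primer R, 60°C

Primer F: A+T=4, G+C=8 → Tm = 2(4)+4(8) = 40°C
Primer R: A+T=10, G+C=10 → Tm = 2(10)+4(10) = 60°C
40°C vs 60°C → primer R is higher.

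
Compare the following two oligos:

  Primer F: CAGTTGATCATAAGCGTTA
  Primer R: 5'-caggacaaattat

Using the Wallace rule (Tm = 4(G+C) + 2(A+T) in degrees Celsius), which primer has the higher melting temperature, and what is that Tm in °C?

Primer F, 52°C

Primer F: A+T=12, G+C=7 → Tm = 2(12)+4(7) = 52°C
Primer R: A+T=9, G+C=4 → Tm = 2(9)+4(4) = 34°C
52°C vs 34°C → primer F is higher.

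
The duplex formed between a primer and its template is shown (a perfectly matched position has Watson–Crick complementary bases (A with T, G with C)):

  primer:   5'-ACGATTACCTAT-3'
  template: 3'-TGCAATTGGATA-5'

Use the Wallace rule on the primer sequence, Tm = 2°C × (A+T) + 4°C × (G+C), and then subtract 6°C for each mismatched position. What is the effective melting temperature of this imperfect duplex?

Primer base counts: A=4, T=4, G=1, C=3 → A+T=8, G+C=4
Perfect-match Tm = 2(8) + 4(4) = 16 + 16 = 32°C
Mismatches (positions where the bases are not complementary): 2 (at positions 4, 6)
Effective Tm = 32 − 2×6 = 32 − 12 = 20°C

20°C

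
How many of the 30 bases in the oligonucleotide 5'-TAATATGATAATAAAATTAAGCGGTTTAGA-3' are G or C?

Counting bases: T=10, A=14, G=5, C=1
Total G or C: 5 + 1 = 6

6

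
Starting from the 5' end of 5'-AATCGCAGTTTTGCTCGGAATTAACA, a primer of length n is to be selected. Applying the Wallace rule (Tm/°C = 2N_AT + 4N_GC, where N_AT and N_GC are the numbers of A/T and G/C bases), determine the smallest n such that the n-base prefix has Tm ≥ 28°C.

First 9 bases: AATCGCAGT → Tm = 26°C (< 28°C)
First 10 bases: AATCGCAGTT → Tm = 28°C (≥ 28°C)
Since every base adds ≥2°C, Tm only increases with n, so the threshold is first crossed at n = 10.

n = 10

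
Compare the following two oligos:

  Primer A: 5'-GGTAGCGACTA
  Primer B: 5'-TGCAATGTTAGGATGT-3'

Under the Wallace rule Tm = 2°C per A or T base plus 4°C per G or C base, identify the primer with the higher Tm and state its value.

Primer A: A+T=5, G+C=6 → Tm = 2(5)+4(6) = 34°C
Primer B: A+T=10, G+C=6 → Tm = 2(10)+4(6) = 44°C
34°C vs 44°C → primer B is higher.

Primer B, 44°C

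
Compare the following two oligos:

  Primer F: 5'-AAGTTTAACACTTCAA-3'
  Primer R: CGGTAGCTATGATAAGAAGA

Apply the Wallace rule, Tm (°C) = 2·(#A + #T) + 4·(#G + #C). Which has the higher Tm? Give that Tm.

Primer F: A+T=12, G+C=4 → Tm = 2(12)+4(4) = 40°C
Primer R: A+T=12, G+C=8 → Tm = 2(12)+4(8) = 56°C
40°C vs 56°C → primer R is higher.

Primer R, 56°C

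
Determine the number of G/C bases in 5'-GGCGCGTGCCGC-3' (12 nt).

Counting bases: A=0, G=6, C=5, T=1
Total G or C: 6 + 5 = 11

11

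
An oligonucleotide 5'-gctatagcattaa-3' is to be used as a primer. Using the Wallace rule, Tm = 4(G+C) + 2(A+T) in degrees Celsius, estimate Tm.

34°C

C=2, T=4, A=5, G=2
AT pairs contribute 9, GC pairs contribute 4.
Tm = 2×9 + 4×4 = 34°C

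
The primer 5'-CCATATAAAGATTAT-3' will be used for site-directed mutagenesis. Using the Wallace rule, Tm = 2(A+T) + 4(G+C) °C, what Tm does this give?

36°C

Scanning the sequence gives A=7, G=1, C=2, T=5.
AT pairs contribute 12, GC pairs contribute 3.
Tm = 2×12 + 4×3 = 36°C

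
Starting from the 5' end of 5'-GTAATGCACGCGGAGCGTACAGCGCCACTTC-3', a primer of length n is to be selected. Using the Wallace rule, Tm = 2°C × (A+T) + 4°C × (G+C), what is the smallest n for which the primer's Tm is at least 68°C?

First 21 bases: GTAATGCACGCGGAGCGTACA → Tm = 66°C (< 68°C)
First 22 bases: GTAATGCACGCGGAGCGTACAG → Tm = 70°C (≥ 68°C)
Each additional base adds 2°C (A/T) or 4°C (G/C), so Tm is non-decreasing in n; n = 22 is the first length to reach 68°C.

n = 22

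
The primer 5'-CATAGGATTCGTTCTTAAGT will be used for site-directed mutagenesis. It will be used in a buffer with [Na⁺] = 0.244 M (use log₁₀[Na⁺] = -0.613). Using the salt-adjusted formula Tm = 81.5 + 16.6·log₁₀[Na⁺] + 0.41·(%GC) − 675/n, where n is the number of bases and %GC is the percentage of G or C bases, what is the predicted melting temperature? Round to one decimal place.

Length n = 20. Scanning the sequence gives T=8, C=3, A=5, G=4.
G+C = 7, so %GC = 7/20 × 100 = 35%
Salt term: 16.6 × (-0.613) = -10.176
GC term: 0.41 × 35 = 14.35; length term: −675/20 = −33.75
Tm = 81.5 + (-10.176) + 14.35 − 33.75 = 51.924 → 51.9°C

51.9°C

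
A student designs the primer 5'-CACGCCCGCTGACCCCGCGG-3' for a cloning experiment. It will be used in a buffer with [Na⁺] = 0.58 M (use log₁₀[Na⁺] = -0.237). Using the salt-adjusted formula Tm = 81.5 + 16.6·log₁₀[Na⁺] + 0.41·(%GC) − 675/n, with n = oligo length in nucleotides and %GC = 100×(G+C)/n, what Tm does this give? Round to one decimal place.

Length n = 20. Counting bases: G=6, T=1, A=2, C=11
G+C = 17, so %GC = 17/20 × 100 = 85%
Salt term: 16.6 × (-0.237) = -3.934
GC term: 0.41 × 85 = 34.85; length term: −675/20 = −33.75
Tm = 81.5 + (-3.934) + 34.85 − 33.75 = 78.666 → 78.7°C

78.7°C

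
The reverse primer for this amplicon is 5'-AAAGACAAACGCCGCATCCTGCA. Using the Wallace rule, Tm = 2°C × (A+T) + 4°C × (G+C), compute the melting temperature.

Counting bases: G=4, T=2, A=9, C=8
A+T = 11, G+C = 12
Tm = 2(11) + 4(12) = 22 + 48 = 70°C

70°C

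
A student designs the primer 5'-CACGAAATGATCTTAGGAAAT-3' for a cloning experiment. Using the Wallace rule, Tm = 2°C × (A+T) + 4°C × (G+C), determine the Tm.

Base counts: T=5, G=4, A=9, C=3
AT pairs contribute 14, GC pairs contribute 7.
Tm = 2×14 + 4×7 = 56°C

56°C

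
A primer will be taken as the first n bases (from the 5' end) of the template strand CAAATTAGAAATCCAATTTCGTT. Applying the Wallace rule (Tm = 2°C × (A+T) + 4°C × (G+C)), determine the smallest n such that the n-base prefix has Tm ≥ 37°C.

First 14 bases: CAAATTAGAAATCC → Tm = 36°C (< 37°C)
First 15 bases: CAAATTAGAAATCCA → Tm = 38°C (≥ 37°C)
Since every base adds ≥2°C, Tm only increases with n, so the threshold is first crossed at n = 15.

n = 15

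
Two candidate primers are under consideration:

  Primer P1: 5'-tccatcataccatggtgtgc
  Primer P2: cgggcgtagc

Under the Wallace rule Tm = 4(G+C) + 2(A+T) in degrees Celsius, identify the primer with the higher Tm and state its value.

Primer P1: A+T=10, G+C=10 → Tm = 2(10)+4(10) = 60°C
Primer P2: A+T=2, G+C=8 → Tm = 2(2)+4(8) = 36°C
60°C vs 36°C → primer P1 is higher.

Primer P1, 60°C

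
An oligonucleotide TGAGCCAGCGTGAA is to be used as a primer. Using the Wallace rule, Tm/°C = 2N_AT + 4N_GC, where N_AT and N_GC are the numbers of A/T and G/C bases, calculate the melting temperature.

Scanning the sequence gives T=2, C=3, G=5, A=4.
So N_AT = 6 and N_GC = 8.
Tm = 4·8 + 2·6 = 32 + 12 = 44°C

44°C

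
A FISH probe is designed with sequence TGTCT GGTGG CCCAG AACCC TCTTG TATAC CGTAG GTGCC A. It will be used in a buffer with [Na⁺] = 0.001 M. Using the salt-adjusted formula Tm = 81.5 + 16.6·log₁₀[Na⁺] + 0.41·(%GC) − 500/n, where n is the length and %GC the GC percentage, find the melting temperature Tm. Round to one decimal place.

42.5°C

Length n = 41. Counting bases: A=7, C=12, G=11, T=11
G+C = 23, so %GC = 23/41 × 100 = 56.098%
Salt term: 16.6 × (-3) = -49.8
GC term: 0.41 × 56.098 = 23; length term: −500/41 = −12.195
Tm = 81.5 + (-49.8) + 23 − 12.195 = 42.505 → 42.5°C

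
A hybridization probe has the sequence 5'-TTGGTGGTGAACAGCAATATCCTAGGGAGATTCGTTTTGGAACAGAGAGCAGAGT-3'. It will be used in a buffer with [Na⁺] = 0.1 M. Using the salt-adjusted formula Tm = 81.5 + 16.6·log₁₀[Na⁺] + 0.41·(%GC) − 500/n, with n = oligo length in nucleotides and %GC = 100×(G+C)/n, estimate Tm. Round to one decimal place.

74.4°C

Length n = 55. Counting bases: T=14, A=16, C=7, G=18
G+C = 25, so %GC = 25/55 × 100 = 45.455%
Salt term: 16.6 × (-1) = -16.6
GC term: 0.41 × 45.455 = 18.637; length term: −500/55 = −9.091
Tm = 81.5 + (-16.6) + 18.637 − 9.091 = 74.446 → 74.4°C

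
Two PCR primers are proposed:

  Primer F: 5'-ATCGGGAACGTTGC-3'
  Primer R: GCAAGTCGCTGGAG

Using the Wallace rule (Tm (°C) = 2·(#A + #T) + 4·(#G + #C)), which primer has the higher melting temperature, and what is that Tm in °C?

Primer F: A+T=6, G+C=8 → Tm = 2(6)+4(8) = 44°C
Primer R: A+T=5, G+C=9 → Tm = 2(5)+4(9) = 46°C
44°C vs 46°C → primer R is higher.

Primer R, 46°C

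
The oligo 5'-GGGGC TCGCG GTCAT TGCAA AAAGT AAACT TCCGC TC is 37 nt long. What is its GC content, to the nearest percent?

54%

Counting bases: C=10, G=10, A=9, T=8
G+C = 10 + 10 = 20 out of 37 bases
%GC = 20/37 × 100 = 54.05% ≈ 54%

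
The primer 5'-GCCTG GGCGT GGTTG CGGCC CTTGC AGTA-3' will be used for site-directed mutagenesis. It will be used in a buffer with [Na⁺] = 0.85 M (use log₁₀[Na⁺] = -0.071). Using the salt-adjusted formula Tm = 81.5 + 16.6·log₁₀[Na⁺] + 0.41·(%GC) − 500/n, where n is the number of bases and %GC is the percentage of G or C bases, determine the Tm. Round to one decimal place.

91.4°C

Length n = 29. C=8, A=2, T=7, G=12
G+C = 20, so %GC = 20/29 × 100 = 68.966%
Salt term: 16.6 × (-0.071) = -1.179
GC term: 0.41 × 68.966 = 28.276; length term: −500/29 = −17.241
Tm = 81.5 + (-1.179) + 28.276 − 17.241 = 91.356 → 91.4°C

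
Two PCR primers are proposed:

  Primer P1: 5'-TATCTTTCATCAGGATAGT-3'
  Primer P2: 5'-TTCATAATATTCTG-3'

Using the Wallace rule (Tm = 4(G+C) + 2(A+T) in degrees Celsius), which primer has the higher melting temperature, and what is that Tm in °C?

Primer P1, 50°C

Primer P1: A+T=13, G+C=6 → Tm = 2(13)+4(6) = 50°C
Primer P2: A+T=11, G+C=3 → Tm = 2(11)+4(3) = 34°C
50°C vs 34°C → primer P1 is higher.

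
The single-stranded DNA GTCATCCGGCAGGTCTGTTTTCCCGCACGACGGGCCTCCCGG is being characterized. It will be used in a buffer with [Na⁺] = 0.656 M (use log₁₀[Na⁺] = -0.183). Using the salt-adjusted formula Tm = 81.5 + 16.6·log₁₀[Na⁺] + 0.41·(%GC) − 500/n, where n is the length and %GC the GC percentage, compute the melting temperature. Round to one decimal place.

Length n = 42. Counting bases: G=13, C=16, A=4, T=9
G+C = 29, so %GC = 29/42 × 100 = 69.048%
Salt term: 16.6 × (-0.183) = -3.038
GC term: 0.41 × 69.048 = 28.31; length term: −500/42 = −11.905
Tm = 81.5 + (-3.038) + 28.31 − 11.905 = 94.867 → 94.9°C

94.9°C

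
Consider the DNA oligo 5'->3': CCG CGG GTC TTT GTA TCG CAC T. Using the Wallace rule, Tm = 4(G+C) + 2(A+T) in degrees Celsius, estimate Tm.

70°C

C=7, A=2, T=7, G=6
So N_AT = 9 and N_GC = 13.
Tm = 4·13 + 2·9 = 52 + 18 = 70°C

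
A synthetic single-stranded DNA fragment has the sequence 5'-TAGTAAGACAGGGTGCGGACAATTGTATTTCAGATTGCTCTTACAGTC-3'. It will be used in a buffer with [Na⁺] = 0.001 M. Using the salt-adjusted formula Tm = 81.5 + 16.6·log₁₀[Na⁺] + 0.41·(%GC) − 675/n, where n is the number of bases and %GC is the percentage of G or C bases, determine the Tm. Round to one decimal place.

34.7°C

Length n = 48. G=12, T=15, C=8, A=13
G+C = 20, so %GC = 20/48 × 100 = 41.667%
Salt term: 16.6 × (-3) = -49.8
GC term: 0.41 × 41.667 = 17.083; length term: −675/48 = −14.062
Tm = 81.5 + (-49.8) + 17.083 − 14.062 = 34.721 → 34.7°C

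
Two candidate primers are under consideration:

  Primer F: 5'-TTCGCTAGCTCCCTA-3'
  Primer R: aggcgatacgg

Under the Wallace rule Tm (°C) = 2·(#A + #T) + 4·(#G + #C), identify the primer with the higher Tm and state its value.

Primer F, 46°C

Primer F: A+T=7, G+C=8 → Tm = 2(7)+4(8) = 46°C
Primer R: A+T=4, G+C=7 → Tm = 2(4)+4(7) = 36°C
46°C vs 36°C → primer F is higher.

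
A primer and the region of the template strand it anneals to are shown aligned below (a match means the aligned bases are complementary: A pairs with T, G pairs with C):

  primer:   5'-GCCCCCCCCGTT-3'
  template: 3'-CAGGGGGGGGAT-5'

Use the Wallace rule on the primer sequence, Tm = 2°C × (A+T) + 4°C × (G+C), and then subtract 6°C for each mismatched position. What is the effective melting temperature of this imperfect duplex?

Primer base counts: A=0, T=2, G=2, C=8 → A+T=2, G+C=10
Perfect-match Tm = 2(2) + 4(10) = 4 + 40 = 44°C
Mismatches (positions where the bases are not complementary): 3 (at positions 2, 10, 12)
Effective Tm = 44 − 3×6 = 44 − 18 = 26°C

26°C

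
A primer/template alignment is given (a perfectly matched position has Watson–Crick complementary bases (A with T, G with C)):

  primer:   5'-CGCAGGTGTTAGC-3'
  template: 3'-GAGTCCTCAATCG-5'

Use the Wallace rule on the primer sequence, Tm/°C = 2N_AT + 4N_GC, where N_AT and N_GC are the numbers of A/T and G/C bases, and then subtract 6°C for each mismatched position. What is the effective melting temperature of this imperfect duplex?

Primer base counts: A=2, T=3, G=5, C=3 → A+T=5, G+C=8
Perfect-match Tm = 2(5) + 4(8) = 10 + 32 = 42°C
Mismatches (positions where the bases are not complementary): 2 (at positions 2, 7)
Effective Tm = 42 − 2×6 = 42 − 12 = 30°C

30°C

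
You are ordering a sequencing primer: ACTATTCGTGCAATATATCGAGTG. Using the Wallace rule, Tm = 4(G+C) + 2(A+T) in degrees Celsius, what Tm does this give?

66°C

Counting bases: G=5, T=8, A=7, C=4
AT pairs contribute 15, GC pairs contribute 9.
Tm = 2(15) + 4(9) = 30 + 36 = 66°C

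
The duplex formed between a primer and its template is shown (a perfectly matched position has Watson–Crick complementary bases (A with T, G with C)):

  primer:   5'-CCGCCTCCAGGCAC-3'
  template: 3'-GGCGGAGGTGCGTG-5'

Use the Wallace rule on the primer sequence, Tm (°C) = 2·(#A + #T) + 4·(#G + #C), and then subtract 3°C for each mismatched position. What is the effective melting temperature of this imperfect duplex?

47°C

Primer base counts: A=2, T=1, G=3, C=8 → A+T=3, G+C=11
Perfect-match Tm = 2(3) + 4(11) = 6 + 44 = 50°C
Mismatches (positions where the bases are not complementary): 1 (at position 10)
Effective Tm = 50 − 1×3 = 50 − 3 = 47°C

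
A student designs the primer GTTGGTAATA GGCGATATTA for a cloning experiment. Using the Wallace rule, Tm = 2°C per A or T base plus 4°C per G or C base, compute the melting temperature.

54°C

Scanning the sequence gives C=1, A=6, G=6, T=7.
So N_AT = 13 and N_GC = 7.
Tm = 2×13 + 4×7 = 54°C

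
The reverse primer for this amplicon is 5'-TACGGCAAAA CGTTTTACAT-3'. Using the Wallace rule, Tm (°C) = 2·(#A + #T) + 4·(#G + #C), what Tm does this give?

54°C

Scanning the sequence gives A=7, G=3, C=4, T=6.
So N_AT = 13 and N_GC = 7.
Tm = 2(13) + 4(7) = 26 + 28 = 54°C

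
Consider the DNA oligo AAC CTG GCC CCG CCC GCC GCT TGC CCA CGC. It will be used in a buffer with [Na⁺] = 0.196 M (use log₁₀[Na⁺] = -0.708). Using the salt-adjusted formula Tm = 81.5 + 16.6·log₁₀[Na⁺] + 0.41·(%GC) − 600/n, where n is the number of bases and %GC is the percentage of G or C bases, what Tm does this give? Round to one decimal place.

82.5°C

Length n = 30. Counting bases: A=3, T=3, C=17, G=7
G+C = 24, so %GC = 24/30 × 100 = 80%
Salt term: 16.6 × (-0.708) = -11.753
GC term: 0.41 × 80 = 32.8; length term: −600/30 = −20
Tm = 81.5 + (-11.753) + 32.8 − 20 = 82.547 → 82.5°C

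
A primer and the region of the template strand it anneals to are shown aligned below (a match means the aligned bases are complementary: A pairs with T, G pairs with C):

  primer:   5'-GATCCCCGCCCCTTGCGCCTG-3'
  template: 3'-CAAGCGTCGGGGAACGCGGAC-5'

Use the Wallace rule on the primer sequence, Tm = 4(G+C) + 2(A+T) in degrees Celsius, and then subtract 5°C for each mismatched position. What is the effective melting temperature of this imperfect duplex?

Primer base counts: A=1, T=4, G=5, C=11 → A+T=5, G+C=16
Perfect-match Tm = 2(5) + 4(16) = 10 + 64 = 74°C
Mismatches (positions where the bases are not complementary): 3 (at positions 2, 5, 7)
Effective Tm = 74 − 3×5 = 74 − 15 = 59°C

59°C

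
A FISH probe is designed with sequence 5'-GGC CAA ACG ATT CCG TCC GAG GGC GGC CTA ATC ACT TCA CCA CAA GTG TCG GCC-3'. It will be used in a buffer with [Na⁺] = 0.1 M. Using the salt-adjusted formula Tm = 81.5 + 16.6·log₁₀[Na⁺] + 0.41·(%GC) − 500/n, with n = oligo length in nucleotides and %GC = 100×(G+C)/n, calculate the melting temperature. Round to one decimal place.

Length n = 54. Base counts: C=19, G=14, T=9, A=12
G+C = 33, so %GC = 33/54 × 100 = 61.111%
Salt term: 16.6 × (-1) = -16.6
GC term: 0.41 × 61.111 = 25.056; length term: −500/54 = −9.259
Tm = 81.5 + (-16.6) + 25.056 − 9.259 = 80.697 → 80.7°C

80.7°C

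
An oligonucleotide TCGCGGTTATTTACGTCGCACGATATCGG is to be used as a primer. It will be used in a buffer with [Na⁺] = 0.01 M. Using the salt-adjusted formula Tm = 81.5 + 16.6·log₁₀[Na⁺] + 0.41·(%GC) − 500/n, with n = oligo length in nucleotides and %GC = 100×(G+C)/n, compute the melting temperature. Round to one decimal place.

Length n = 29. Counting bases: T=9, A=5, G=8, C=7
G+C = 15, so %GC = 15/29 × 100 = 51.724%
Salt term: 16.6 × (-2) = -33.2
GC term: 0.41 × 51.724 = 21.207; length term: −500/29 = −17.241
Tm = 81.5 + (-33.2) + 21.207 − 17.241 = 52.266 → 52.3°C

52.3°C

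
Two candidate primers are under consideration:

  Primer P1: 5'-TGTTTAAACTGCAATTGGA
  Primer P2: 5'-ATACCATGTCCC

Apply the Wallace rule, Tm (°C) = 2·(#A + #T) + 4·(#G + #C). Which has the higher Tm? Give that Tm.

Primer P1, 50°C

Primer P1: A+T=13, G+C=6 → Tm = 2(13)+4(6) = 50°C
Primer P2: A+T=6, G+C=6 → Tm = 2(6)+4(6) = 36°C
50°C vs 36°C → primer P1 is higher.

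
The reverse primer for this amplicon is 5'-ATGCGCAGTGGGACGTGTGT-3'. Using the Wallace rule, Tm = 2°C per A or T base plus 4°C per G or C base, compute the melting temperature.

64°C

Base counts: T=5, A=3, C=3, G=9
A+T = 8, G+C = 12
Tm = 2(8) + 4(12) = 16 + 48 = 64°C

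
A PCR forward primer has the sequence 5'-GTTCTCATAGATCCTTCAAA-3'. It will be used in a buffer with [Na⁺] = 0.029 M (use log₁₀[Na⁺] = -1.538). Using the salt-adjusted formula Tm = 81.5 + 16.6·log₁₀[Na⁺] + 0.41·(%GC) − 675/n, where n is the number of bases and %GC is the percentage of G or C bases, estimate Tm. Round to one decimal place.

Length n = 20. Scanning the sequence gives G=2, A=6, T=7, C=5.
G+C = 7, so %GC = 7/20 × 100 = 35%
Salt term: 16.6 × (-1.538) = -25.531
GC term: 0.41 × 35 = 14.35; length term: −675/20 = −33.75
Tm = 81.5 + (-25.531) + 14.35 − 33.75 = 36.569 → 36.6°C

36.6°C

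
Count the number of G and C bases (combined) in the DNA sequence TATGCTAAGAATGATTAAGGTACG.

Scanning the sequence gives T=7, A=9, G=6, C=2.
Total G or C: 6 + 2 = 8

8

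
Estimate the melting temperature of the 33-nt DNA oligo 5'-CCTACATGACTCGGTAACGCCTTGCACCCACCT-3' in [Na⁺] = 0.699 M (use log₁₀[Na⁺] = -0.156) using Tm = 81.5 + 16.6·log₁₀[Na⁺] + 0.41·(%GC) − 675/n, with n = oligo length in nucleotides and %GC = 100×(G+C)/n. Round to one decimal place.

82.1°C

Length n = 33. C=14, T=7, G=5, A=7
G+C = 19, so %GC = 19/33 × 100 = 57.576%
Salt term: 16.6 × (-0.156) = -2.59
GC term: 0.41 × 57.576 = 23.606; length term: −675/33 = −20.455
Tm = 81.5 + (-2.59) + 23.606 − 20.455 = 82.061 → 82.1°C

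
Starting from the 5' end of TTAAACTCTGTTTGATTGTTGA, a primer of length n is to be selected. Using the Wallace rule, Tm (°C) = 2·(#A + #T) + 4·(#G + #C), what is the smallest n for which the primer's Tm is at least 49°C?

First 19 bases: TTAAACTCTGTTTGATTGT → Tm = 48°C (< 49°C)
First 20 bases: TTAAACTCTGTTTGATTGTT → Tm = 50°C (≥ 49°C)
Each additional base adds 2°C (A/T) or 4°C (G/C), so Tm is non-decreasing in n; n = 20 is the first length to reach 49°C.

n = 20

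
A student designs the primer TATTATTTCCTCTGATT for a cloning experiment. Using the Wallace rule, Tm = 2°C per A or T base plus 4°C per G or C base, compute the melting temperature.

C=3, T=10, G=1, A=3
AT pairs contribute 13, GC pairs contribute 4.
Tm = 2×13 + 4×4 = 42°C

42°C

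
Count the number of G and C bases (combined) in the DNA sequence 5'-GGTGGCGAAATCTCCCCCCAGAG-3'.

Counting bases: T=3, C=8, A=5, G=7
Total G or C: 7 + 8 = 15

15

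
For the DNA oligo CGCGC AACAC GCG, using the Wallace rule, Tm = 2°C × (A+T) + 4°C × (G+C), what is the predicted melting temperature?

46°C

A=3, C=6, T=0, G=4
A+T = 3, G+C = 10
Tm = 4·10 + 2·3 = 40 + 6 = 46°C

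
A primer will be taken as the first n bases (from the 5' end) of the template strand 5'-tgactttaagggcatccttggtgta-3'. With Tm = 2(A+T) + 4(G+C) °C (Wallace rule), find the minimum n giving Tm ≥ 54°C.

n = 19

First 18 bases: TGACTTTAAGGGCATCCT → Tm = 52°C (< 54°C)
First 19 bases: TGACTTTAAGGGCATCCTT → Tm = 54°C (≥ 54°C)
Since every base adds ≥2°C, Tm only increases with n, so the threshold is first crossed at n = 19.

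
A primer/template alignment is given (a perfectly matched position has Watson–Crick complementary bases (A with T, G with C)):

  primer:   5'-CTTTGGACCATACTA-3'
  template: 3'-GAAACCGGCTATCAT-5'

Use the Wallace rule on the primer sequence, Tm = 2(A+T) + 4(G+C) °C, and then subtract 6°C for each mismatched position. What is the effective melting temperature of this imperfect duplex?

24°C

Primer base counts: A=4, T=5, G=2, C=4 → A+T=9, G+C=6
Perfect-match Tm = 2(9) + 4(6) = 18 + 24 = 42°C
Mismatches (positions where the bases are not complementary): 3 (at positions 7, 9, 13)
Effective Tm = 42 − 3×6 = 42 − 18 = 24°C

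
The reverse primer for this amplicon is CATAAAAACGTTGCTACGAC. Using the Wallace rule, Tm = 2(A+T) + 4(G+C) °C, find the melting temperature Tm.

Counting bases: C=5, G=3, A=8, T=4
So N_AT = 12 and N_GC = 8.
Tm = 2(12) + 4(8) = 24 + 32 = 56°C

56°C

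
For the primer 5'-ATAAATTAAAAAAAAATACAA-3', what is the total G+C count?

1

G=0, T=4, C=1, A=16
Total G or C: 0 + 1 = 1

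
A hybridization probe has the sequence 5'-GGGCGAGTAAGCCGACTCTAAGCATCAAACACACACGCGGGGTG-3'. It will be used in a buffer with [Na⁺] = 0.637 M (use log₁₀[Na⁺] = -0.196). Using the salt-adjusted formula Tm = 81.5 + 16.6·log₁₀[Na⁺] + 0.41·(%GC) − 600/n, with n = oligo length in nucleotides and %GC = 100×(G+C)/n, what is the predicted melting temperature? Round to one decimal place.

88.8°C

Length n = 44. Counting bases: A=13, T=5, G=14, C=12
G+C = 26, so %GC = 26/44 × 100 = 59.091%
Salt term: 16.6 × (-0.196) = -3.254
GC term: 0.41 × 59.091 = 24.227; length term: −600/44 = −13.636
Tm = 81.5 + (-3.254) + 24.227 − 13.636 = 88.837 → 88.8°C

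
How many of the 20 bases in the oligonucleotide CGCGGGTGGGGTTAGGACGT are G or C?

14

Base counts: C=3, T=4, A=2, G=11
Total G or C: 11 + 3 = 14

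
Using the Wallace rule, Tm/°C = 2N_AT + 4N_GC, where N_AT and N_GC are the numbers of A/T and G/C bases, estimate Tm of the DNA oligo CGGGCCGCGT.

G=5, C=4, T=1, A=0
So N_AT = 1 and N_GC = 9.
Tm = 2(1) + 4(9) = 2 + 36 = 38°C

38°C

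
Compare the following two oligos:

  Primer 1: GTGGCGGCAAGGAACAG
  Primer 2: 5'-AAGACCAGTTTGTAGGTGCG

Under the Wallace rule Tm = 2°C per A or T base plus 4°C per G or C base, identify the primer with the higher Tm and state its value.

Primer 2, 60°C

Primer 1: A+T=6, G+C=11 → Tm = 2(6)+4(11) = 56°C
Primer 2: A+T=10, G+C=10 → Tm = 2(10)+4(10) = 60°C
56°C vs 60°C → primer 2 is higher.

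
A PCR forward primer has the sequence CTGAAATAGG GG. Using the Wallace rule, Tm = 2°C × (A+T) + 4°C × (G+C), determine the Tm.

36°C

Scanning the sequence gives A=4, C=1, T=2, G=5.
AT pairs contribute 6, GC pairs contribute 6.
Tm = 2(6) + 4(6) = 12 + 24 = 36°C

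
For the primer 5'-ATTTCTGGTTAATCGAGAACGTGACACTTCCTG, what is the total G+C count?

Counting bases: G=7, C=7, A=8, T=11
Total G or C: 7 + 7 = 14

14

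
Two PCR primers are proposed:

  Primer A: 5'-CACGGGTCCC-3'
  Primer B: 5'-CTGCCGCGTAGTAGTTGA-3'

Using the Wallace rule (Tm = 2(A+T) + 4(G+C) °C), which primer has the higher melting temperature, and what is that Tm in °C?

Primer A: A+T=2, G+C=8 → Tm = 2(2)+4(8) = 36°C
Primer B: A+T=8, G+C=10 → Tm = 2(8)+4(10) = 56°C
36°C vs 56°C → primer B is higher.

Primer B, 56°C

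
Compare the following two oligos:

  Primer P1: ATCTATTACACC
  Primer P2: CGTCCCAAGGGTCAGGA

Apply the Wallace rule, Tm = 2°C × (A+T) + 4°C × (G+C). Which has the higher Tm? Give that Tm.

Primer P2, 56°C

Primer P1: A+T=8, G+C=4 → Tm = 2(8)+4(4) = 32°C
Primer P2: A+T=6, G+C=11 → Tm = 2(6)+4(11) = 56°C
32°C vs 56°C → primer P2 is higher.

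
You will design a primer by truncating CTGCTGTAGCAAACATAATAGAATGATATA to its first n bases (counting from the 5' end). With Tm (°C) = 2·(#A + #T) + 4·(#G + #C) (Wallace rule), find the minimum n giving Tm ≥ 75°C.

n = 29

First 28 bases: CTGCTGTAGCAAACATAATAGAATGATA → Tm = 74°C (< 75°C)
First 29 bases: CTGCTGTAGCAAACATAATAGAATGATAT → Tm = 76°C (≥ 75°C)
Since every base adds ≥2°C, Tm only increases with n, so the threshold is first crossed at n = 29.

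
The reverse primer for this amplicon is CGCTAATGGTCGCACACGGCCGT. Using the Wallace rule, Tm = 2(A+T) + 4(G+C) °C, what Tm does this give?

76°C

Scanning the sequence gives T=4, C=8, A=4, G=7.
A+T = 8, G+C = 15
Tm = 2(8) + 4(15) = 16 + 60 = 76°C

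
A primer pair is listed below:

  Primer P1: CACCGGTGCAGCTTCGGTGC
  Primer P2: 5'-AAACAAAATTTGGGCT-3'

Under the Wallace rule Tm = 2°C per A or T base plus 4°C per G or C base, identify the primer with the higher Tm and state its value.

Primer P1: A+T=6, G+C=14 → Tm = 2(6)+4(14) = 68°C
Primer P2: A+T=11, G+C=5 → Tm = 2(11)+4(5) = 42°C
68°C vs 42°C → primer P1 is higher.

Primer P1, 68°C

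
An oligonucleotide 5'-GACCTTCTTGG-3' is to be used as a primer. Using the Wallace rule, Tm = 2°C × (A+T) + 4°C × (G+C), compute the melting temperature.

Counting bases: A=1, T=4, C=3, G=3
So N_AT = 5 and N_GC = 6.
Tm = 2×5 + 4×6 = 34°C

34°C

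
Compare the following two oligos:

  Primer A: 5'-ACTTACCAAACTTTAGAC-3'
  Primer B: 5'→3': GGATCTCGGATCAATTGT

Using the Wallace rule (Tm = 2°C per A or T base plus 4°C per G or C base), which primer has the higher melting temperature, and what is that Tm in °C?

Primer B, 52°C

Primer A: A+T=12, G+C=6 → Tm = 2(12)+4(6) = 48°C
Primer B: A+T=10, G+C=8 → Tm = 2(10)+4(8) = 52°C
48°C vs 52°C → primer B is higher.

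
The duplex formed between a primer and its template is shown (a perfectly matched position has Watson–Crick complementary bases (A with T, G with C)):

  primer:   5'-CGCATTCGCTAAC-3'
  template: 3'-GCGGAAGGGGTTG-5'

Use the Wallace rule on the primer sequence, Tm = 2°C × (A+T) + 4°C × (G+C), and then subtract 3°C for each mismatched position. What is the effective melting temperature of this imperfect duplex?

31°C

Primer base counts: A=3, T=3, G=2, C=5 → A+T=6, G+C=7
Perfect-match Tm = 2(6) + 4(7) = 12 + 28 = 40°C
Mismatches (positions where the bases are not complementary): 3 (at positions 4, 8, 10)
Effective Tm = 40 − 3×3 = 40 − 9 = 31°C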